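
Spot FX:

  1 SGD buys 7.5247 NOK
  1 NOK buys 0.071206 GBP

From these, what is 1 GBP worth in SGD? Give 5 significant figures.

1 GBP ÷ 0.071206 = 14.0438 NOK
14.0438 NOK ÷ 7.5247 = 1.86635 SGD

GBP/SGD = 1.8664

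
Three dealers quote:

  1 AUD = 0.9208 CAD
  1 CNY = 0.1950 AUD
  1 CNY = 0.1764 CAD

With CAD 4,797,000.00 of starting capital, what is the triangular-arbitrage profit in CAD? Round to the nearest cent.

Profit: CAD 85,823.88

Profitable loop is CAD → CNY → AUD → CAD:
CAD 4,797,000.00 ÷ 0.1764 = CNY 27,193,877.55
CNY 27,193,877.55 × 0.1950 = AUD 5,302,806.12
AUD 5,302,806.12 × 0.9208 = CAD 4,882,823.88
Profit = CAD 4,882,823.88 − CAD 4,797,000.00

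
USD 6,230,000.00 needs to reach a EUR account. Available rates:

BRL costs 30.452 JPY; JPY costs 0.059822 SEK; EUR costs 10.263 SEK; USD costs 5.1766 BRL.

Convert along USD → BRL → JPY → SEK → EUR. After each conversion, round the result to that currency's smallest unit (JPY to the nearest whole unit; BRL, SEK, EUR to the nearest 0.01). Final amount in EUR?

USD 6,230,000.00 × 5.1766 = BRL 32,250,218.00
BRL 32,250,218.00 × 30.452 = JPY 982,083,639
JPY 982,083,639 × 0.059822 = SEK 58,750,207.45
SEK 58,750,207.45 ÷ 10.263 = EUR 5,724,467.26

EUR 5,724,467.26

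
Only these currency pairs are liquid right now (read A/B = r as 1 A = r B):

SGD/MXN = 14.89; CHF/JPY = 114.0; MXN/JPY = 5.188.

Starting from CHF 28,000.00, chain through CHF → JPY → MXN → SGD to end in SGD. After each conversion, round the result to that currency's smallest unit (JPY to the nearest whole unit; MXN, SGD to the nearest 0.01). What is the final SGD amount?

SGD 41,320.75

CHF 28,000.00 × 114.0 = JPY 3,192,000
JPY 3,192,000 ÷ 5.188 = MXN 615,266.00
MXN 615,266.00 ÷ 14.89 = SGD 41,320.75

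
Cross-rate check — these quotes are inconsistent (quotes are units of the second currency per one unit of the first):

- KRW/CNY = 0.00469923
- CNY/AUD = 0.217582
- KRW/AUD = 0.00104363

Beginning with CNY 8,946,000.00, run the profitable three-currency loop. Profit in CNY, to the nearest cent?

Profitable loop is CNY → KRW → AUD → CNY:
CNY 8,946,000.00 ÷ 0.00469923 = KRW 1,903,716,141
KRW 1,903,716,141 × 0.00104363 = AUD 1,986,775.28
AUD 1,986,775.28 ÷ 0.217582 = CNY 9,131,156.42
Profit = CNY 9,131,156.42 − CNY 8,946,000.00

Profit: CNY 185,156.42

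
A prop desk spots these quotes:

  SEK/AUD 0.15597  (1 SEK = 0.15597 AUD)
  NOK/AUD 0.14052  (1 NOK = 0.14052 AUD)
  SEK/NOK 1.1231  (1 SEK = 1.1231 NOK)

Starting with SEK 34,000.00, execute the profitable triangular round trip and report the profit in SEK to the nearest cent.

Profitable loop is SEK → NOK → AUD → SEK:
SEK 34,000.00 × 1.1231 = NOK 38,185.40
NOK 38,185.40 × 0.14052 = AUD 5,365.81
AUD 5,365.81 ÷ 0.15597 = SEK 34,402.85
Profit = SEK 34,402.85 − SEK 34,000.00

Profit: SEK 402.85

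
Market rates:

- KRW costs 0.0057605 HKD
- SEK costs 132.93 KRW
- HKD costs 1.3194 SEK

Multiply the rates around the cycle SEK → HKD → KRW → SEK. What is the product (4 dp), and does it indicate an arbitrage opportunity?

0.9898 (arbitrage exists)

Around SEK → HKD → KRW → SEK: 1 ÷ 1.3194 ÷ 0.0057605 ÷ 132.93 = 0.989784
Product < 1; profitable direction is SEK → KRW → HKD → SEK.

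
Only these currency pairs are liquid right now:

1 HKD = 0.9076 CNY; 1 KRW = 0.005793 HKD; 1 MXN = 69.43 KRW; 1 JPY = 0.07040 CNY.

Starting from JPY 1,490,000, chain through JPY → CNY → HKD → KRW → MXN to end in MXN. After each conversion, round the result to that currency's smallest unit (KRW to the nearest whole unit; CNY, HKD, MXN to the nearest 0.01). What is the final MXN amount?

JPY 1,490,000 × 0.07040 = CNY 104,896.00
CNY 104,896.00 ÷ 0.9076 = HKD 115,575.14
HKD 115,575.14 ÷ 0.005793 = KRW 19,950,827
KRW 19,950,827 ÷ 69.43 = MXN 287,351.68

MXN 287,351.68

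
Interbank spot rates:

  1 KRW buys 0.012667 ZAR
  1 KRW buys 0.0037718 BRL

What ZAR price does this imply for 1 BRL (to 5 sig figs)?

BRL/ZAR = 3.3583

1 BRL ÷ 0.0037718 = 265.125 KRW
265.125 KRW × 0.012667 = 3.35834 ZAR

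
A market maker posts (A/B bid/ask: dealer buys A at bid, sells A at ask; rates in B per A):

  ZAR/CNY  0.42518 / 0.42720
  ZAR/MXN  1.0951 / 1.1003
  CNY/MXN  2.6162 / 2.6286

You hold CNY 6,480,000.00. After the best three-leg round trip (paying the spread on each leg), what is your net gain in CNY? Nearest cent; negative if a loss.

Best loop CNY → MXN → ZAR → CNY:
CNY 6,480,000.00 × 2.6162 (sell CNY at bid) = MXN 16,952,976.00
MXN 16,952,976.00 ÷ 1.1003 (buy ZAR at ask) = ZAR 15,407,594.29
ZAR 15,407,594.29 × 0.42518 (sell ZAR at bid) = CNY 6,551,000.94

Net profit: CNY 71,000.94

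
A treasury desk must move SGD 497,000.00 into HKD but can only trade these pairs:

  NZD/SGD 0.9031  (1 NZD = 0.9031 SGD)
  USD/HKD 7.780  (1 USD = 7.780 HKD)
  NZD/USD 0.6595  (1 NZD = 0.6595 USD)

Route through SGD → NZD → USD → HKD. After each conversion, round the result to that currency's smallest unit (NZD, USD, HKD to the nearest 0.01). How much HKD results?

HKD 2,823,676.55

SGD 497,000.00 ÷ 0.9031 = NZD 550,326.65
NZD 550,326.65 × 0.6595 = USD 362,940.43
USD 362,940.43 × 7.780 = HKD 2,823,676.55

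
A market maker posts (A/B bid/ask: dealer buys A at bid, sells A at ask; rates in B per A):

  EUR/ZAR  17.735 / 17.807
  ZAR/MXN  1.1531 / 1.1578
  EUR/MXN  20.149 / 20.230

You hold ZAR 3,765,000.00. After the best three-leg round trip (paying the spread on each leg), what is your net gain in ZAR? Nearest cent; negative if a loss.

Best loop ZAR → MXN → EUR → ZAR:
ZAR 3,765,000.00 × 1.1531 (sell ZAR at bid) = MXN 4,341,421.50
MXN 4,341,421.50 ÷ 20.230 (buy EUR at ask) = EUR 214,603.14
EUR 214,603.14 × 17.735 (sell EUR at bid) = ZAR 3,805,986.67

Net profit: ZAR 40,986.67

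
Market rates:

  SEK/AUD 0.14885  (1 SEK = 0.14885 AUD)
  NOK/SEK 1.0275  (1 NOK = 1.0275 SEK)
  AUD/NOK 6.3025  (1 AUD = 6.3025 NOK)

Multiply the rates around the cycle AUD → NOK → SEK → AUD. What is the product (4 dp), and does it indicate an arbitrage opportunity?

Around AUD → NOK → SEK → AUD: 1 × 6.3025 × 1.0275 × 0.14885 = 0.963926
Product < 1; profitable direction is AUD → SEK → NOK → AUD.

0.9639 (arbitrage exists)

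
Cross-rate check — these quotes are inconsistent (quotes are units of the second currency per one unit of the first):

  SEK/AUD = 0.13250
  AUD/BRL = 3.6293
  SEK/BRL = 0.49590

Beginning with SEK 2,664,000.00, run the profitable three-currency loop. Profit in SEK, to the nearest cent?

Profit: SEK 83,195.60

Profitable loop is SEK → BRL → AUD → SEK:
SEK 2,664,000.00 × 0.49590 = BRL 1,321,077.60
BRL 1,321,077.60 ÷ 3.6293 = AUD 364,003.42
AUD 364,003.42 ÷ 0.13250 = SEK 2,747,195.60
Profit = SEK 2,747,195.60 − SEK 2,664,000.00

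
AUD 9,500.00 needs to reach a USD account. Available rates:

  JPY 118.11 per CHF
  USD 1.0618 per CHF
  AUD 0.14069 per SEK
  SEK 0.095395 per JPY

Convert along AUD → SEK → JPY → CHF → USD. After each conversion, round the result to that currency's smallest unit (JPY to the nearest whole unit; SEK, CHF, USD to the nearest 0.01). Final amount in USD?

USD 6,363.42

AUD 9,500.00 ÷ 0.14069 = SEK 67,524.34
SEK 67,524.34 ÷ 0.095395 = JPY 707,839
JPY 707,839 ÷ 118.11 = CHF 5,993.05
CHF 5,993.05 × 1.0618 = USD 6,363.42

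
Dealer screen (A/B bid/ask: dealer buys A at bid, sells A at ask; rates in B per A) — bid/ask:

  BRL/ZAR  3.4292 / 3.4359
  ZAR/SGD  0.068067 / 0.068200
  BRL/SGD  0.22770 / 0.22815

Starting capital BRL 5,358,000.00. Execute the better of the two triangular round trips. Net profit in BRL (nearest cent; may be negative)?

Net profit: BRL 123,654.52

Best loop BRL → ZAR → SGD → BRL:
BRL 5,358,000.00 × 3.4292 (sell BRL at bid) = ZAR 18,373,653.60
ZAR 18,373,653.60 × 0.068067 (sell ZAR at bid) = SGD 1,250,639.48
SGD 1,250,639.48 ÷ 0.22815 (buy BRL at ask) = BRL 5,481,654.52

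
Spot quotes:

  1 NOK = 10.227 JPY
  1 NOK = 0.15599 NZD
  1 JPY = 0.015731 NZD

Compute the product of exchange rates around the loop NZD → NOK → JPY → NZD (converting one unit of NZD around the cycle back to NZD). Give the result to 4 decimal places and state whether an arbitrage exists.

Around NZD → NOK → JPY → NZD: 1 ÷ 0.15599 × 10.227 × 0.015731 = 1.031354
Product > 1; profitable direction is NZD → NOK → JPY → NZD.

1.0314 (arbitrage exists)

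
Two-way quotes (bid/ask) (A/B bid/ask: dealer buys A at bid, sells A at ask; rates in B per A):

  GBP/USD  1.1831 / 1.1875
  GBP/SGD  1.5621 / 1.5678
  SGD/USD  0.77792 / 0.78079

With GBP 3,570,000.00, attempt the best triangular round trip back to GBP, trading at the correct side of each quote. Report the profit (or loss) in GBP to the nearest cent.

Best loop GBP → SGD → USD → GBP:
GBP 3,570,000.00 × 1.5621 (sell GBP at bid) = SGD 5,576,697.00
SGD 5,576,697.00 × 0.77792 (sell SGD at bid) = USD 4,338,224.13
USD 4,338,224.13 ÷ 1.1875 (buy GBP at ask) = GBP 3,653,241.37

Net profit: GBP 83,241.37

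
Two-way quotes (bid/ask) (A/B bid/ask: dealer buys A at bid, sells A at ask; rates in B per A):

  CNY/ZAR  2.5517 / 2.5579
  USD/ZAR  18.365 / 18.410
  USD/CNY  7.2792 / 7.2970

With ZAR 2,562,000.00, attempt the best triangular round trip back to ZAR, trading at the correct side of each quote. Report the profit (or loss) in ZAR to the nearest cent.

Best loop ZAR → USD → CNY → ZAR:
ZAR 2,562,000.00 ÷ 18.410 (buy USD at ask) = USD 139,163.50
USD 139,163.50 × 7.2792 (sell USD at bid) = CNY 1,012,998.94
CNY 1,012,998.94 × 2.5517 (sell CNY at bid) = ZAR 2,584,869.38

Net profit: ZAR 22,869.38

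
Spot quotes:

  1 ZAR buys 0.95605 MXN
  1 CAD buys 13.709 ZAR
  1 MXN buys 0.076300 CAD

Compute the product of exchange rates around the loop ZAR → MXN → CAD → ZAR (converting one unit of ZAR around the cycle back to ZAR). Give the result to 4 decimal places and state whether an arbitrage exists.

Around ZAR → MXN → CAD → ZAR: 1 × 0.95605 × 0.076300 × 13.709 = 1.000025
Product ≈ 1 (deviation 0.003%, within rounding noise).

1.0000 (no arbitrage)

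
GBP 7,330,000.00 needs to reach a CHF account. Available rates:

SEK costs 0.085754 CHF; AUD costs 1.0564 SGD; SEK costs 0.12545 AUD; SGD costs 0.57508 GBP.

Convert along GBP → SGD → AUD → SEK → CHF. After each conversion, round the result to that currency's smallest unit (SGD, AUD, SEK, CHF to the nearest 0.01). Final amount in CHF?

CHF 8,247,665.51

GBP 7,330,000.00 ÷ 0.57508 = SGD 12,746,052.72
SGD 12,746,052.72 ÷ 1.0564 = AUD 12,065,555.40
AUD 12,065,555.40 ÷ 0.12545 = SEK 96,178,201.67
SEK 96,178,201.67 × 0.085754 = CHF 8,247,665.51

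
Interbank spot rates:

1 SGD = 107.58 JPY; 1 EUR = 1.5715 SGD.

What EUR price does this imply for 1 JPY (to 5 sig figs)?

1 JPY ÷ 107.58 = 0.00929541 SGD
0.00929541 SGD ÷ 1.5715 = 0.00591499 EUR

JPY/EUR = 0.0059150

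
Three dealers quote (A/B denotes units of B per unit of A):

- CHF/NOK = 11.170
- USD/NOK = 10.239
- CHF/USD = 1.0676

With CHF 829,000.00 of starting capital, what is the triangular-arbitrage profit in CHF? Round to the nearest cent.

Profit: CHF 18,113.49

Profitable loop is CHF → NOK → USD → CHF:
CHF 829,000.00 × 11.170 = NOK 9,259,930.00
NOK 9,259,930.00 ÷ 10.239 = USD 904,378.36
USD 904,378.36 ÷ 1.0676 = CHF 847,113.49
Profit = CHF 847,113.49 − CHF 829,000.00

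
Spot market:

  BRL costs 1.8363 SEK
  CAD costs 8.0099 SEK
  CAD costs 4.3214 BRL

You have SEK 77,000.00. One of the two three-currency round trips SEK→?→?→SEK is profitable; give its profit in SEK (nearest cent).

Profitable loop is SEK → BRL → CAD → SEK:
SEK 77,000.00 ÷ 1.8363 = BRL 41,932.15
BRL 41,932.15 ÷ 4.3214 = CAD 9,703.37
CAD 9,703.37 × 8.0099 = SEK 77,723.03
Profit = SEK 77,723.03 − SEK 77,000.00

Profit: SEK 723.03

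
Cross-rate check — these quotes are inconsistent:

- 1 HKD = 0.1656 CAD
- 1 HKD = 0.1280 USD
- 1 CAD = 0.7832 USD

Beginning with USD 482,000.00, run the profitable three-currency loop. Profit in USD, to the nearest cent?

Profit: USD 6,393.73

Profitable loop is USD → HKD → CAD → USD:
USD 482,000.00 ÷ 0.1280 = HKD 3,765,625.00
HKD 3,765,625.00 × 0.1656 = CAD 623,587.50
CAD 623,587.50 × 0.7832 = USD 488,393.73
Profit = USD 488,393.73 − USD 482,000.00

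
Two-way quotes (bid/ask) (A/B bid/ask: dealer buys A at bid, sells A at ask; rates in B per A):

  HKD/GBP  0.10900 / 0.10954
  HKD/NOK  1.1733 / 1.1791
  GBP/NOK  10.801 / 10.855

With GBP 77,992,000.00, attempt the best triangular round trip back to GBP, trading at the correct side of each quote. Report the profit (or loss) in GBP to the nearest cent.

Net result: GBP -118,466.35 (no profitable arbitrage after spreads)

Best loop GBP → NOK → HKD → GBP:
GBP 77,992,000.00 × 10.801 (sell GBP at bid) = NOK 842,391,592.00
NOK 842,391,592.00 ÷ 1.1791 (buy HKD at ask) = HKD 714,436,088.54
HKD 714,436,088.54 × 0.10900 (sell HKD at bid) = GBP 77,873,533.65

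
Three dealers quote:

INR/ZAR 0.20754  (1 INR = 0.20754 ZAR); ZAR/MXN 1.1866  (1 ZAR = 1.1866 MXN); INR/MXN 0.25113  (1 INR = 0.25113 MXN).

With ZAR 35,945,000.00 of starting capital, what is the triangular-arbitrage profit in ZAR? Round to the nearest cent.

Profitable loop is ZAR → INR → MXN → ZAR:
ZAR 35,945,000.00 ÷ 0.20754 = INR 173,195,528.57
INR 173,195,528.57 × 0.25113 = MXN 43,494,593.09
MXN 43,494,593.09 ÷ 1.1866 = ZAR 36,654,806.25
Profit = ZAR 36,654,806.25 − ZAR 35,945,000.00

Profit: ZAR 709,806.25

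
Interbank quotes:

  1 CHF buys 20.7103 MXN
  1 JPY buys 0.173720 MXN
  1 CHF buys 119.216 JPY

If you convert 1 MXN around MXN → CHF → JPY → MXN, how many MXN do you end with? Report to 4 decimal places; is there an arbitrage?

1.0000 (no arbitrage)

Around MXN → CHF → JPY → MXN: 1 ÷ 20.7103 × 119.216 × 0.173720 = 0.999995
Product ≈ 1 (deviation 0.000%, within rounding noise).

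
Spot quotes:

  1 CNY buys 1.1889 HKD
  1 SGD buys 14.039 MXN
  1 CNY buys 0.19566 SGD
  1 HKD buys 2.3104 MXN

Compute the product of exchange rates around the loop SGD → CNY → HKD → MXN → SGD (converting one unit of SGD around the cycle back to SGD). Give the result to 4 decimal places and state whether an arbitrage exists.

Around SGD → CNY → HKD → MXN → SGD: 1 ÷ 0.19566 × 1.1889 × 2.3104 ÷ 14.039 = 0.999987
Product ≈ 1 (deviation 0.001%, within rounding noise).

1.0000 (no arbitrage)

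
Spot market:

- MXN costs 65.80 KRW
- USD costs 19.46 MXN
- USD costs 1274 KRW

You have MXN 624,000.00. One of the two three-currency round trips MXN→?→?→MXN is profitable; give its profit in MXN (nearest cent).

Profit: MXN 3,168.00

Profitable loop is MXN → KRW → USD → MXN:
MXN 624,000.00 × 65.80 = KRW 41,059,200
KRW 41,059,200 ÷ 1274 = USD 32,228.57
USD 32,228.57 × 19.46 = MXN 627,168.00
Profit = MXN 627,168.00 − MXN 624,000.00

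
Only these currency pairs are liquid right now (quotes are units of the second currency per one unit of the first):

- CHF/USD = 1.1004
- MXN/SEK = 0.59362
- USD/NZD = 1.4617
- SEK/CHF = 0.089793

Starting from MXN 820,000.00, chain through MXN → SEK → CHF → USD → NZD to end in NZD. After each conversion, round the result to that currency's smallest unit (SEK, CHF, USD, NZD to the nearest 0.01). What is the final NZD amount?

NZD 70,302.96

MXN 820,000.00 × 0.59362 = SEK 486,768.40
SEK 486,768.40 × 0.089793 = CHF 43,708.39
CHF 43,708.39 × 1.1004 = USD 48,096.71
USD 48,096.71 × 1.4617 = NZD 70,302.96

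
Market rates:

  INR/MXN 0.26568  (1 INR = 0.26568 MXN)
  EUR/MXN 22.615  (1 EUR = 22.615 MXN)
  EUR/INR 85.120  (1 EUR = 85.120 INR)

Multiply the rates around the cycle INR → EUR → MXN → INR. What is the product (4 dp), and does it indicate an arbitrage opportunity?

Around INR → EUR → MXN → INR: 1 ÷ 85.120 × 22.615 ÷ 0.26568 = 1.000014
Product ≈ 1 (deviation 0.001%, within rounding noise).

1.0000 (no arbitrage)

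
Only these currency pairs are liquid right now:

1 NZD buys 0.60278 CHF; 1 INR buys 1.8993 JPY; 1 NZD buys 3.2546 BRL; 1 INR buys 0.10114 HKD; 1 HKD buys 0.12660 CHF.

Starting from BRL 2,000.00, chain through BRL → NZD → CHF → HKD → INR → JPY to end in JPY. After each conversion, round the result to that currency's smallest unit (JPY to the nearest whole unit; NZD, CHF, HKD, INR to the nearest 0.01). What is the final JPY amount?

JPY 54,944

BRL 2,000.00 ÷ 3.2546 = NZD 614.51
NZD 614.51 × 0.60278 = CHF 370.41
CHF 370.41 ÷ 0.12660 = HKD 2,925.83
HKD 2,925.83 ÷ 0.10114 = INR 28,928.51
INR 28,928.51 × 1.8993 = JPY 54,944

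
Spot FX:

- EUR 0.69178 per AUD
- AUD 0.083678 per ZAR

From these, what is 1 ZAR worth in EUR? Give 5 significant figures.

ZAR/EUR = 0.057887

1 ZAR × 0.083678 = 0.083678 AUD
0.083678 AUD × 0.69178 = 0.0578868 EUR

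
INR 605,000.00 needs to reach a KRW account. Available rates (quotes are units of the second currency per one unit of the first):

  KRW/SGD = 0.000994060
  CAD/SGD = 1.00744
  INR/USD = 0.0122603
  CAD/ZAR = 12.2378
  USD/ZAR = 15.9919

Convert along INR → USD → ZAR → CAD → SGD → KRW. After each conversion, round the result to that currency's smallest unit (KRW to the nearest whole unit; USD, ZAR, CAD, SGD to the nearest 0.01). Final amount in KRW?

INR 605,000.00 × 0.0122603 = USD 7,417.48
USD 7,417.48 × 15.9919 = ZAR 118,619.60
ZAR 118,619.60 ÷ 12.2378 = CAD 9,692.89
CAD 9,692.89 × 1.00744 = SGD 9,765.01
SGD 9,765.01 ÷ 0.000994060 = KRW 9,823,361

KRW 9,823,361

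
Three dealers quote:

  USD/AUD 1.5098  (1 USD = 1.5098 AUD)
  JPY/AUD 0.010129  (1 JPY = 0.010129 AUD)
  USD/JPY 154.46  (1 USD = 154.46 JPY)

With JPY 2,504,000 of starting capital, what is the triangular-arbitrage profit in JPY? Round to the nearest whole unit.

Profitable loop is JPY → AUD → USD → JPY:
JPY 2,504,000 × 0.010129 = AUD 25,363.02
AUD 25,363.02 ÷ 1.5098 = USD 16,798.92
USD 16,798.92 × 154.46 = JPY 2,594,762
Profit = JPY 2,594,762 − JPY 2,504,000

Profit: JPY 90,762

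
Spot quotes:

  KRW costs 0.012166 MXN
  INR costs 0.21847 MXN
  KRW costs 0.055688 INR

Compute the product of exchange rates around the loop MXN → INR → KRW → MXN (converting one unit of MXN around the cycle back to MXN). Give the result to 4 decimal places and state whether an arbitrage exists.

1.0000 (no arbitrage)

Around MXN → INR → KRW → MXN: 1 ÷ 0.21847 ÷ 0.055688 × 0.012166 = 0.999987
Product ≈ 1 (deviation 0.001%, within rounding noise).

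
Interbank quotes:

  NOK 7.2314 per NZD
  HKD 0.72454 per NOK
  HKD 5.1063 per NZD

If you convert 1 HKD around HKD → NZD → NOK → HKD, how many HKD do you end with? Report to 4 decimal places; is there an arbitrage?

Around HKD → NZD → NOK → HKD: 1 ÷ 5.1063 × 7.2314 × 0.72454 = 1.026073
Product > 1; profitable direction is HKD → NZD → NOK → HKD.

1.0261 (arbitrage exists)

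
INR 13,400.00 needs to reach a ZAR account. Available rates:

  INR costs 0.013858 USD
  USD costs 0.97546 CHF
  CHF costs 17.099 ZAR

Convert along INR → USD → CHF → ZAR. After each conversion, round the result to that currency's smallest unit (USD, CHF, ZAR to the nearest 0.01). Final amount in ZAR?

INR 13,400.00 × 0.013858 = USD 185.70
USD 185.70 × 0.97546 = CHF 181.14
CHF 181.14 × 17.099 = ZAR 3,097.31

ZAR 3,097.31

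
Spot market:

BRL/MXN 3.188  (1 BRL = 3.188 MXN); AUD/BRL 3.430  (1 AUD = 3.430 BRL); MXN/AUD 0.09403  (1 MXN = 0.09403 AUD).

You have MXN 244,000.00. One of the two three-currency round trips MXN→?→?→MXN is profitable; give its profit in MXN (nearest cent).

Profit: MXN 6,881.53

Profitable loop is MXN → AUD → BRL → MXN:
MXN 244,000.00 × 0.09403 = AUD 22,943.32
AUD 22,943.32 × 3.430 = BRL 78,695.59
BRL 78,695.59 × 3.188 = MXN 250,881.53
Profit = MXN 250,881.53 − MXN 244,000.00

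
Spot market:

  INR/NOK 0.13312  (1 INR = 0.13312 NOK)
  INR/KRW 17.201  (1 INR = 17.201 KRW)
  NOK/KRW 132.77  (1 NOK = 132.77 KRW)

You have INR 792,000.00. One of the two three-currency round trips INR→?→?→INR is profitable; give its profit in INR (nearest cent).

Profit: INR 21,794.50

Profitable loop is INR → NOK → KRW → INR:
INR 792,000.00 × 0.13312 = NOK 105,431.04
NOK 105,431.04 × 132.77 = KRW 13,998,079
KRW 13,998,079 ÷ 17.201 = INR 813,794.50
Profit = INR 813,794.50 − INR 792,000.00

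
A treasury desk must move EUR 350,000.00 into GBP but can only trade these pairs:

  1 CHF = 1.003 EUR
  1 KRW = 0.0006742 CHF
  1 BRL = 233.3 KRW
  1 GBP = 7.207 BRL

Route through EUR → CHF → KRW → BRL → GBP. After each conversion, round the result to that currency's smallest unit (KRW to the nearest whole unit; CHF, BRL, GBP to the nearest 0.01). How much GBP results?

EUR 350,000.00 ÷ 1.003 = CHF 348,953.14
CHF 348,953.14 ÷ 0.0006742 = KRW 517,581,044
KRW 517,581,044 ÷ 233.3 = BRL 2,218,521.41
BRL 2,218,521.41 ÷ 7.207 = GBP 307,828.70

GBP 307,828.70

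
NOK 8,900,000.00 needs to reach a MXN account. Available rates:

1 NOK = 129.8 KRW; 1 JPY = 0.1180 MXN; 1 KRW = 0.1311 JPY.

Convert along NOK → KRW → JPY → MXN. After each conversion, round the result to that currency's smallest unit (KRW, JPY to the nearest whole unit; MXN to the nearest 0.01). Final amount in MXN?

NOK 8,900,000.00 × 129.8 = KRW 1,155,220,000
KRW 1,155,220,000 × 0.1311 = JPY 151,449,342
JPY 151,449,342 × 0.1180 = MXN 17,871,022.36

MXN 17,871,022.36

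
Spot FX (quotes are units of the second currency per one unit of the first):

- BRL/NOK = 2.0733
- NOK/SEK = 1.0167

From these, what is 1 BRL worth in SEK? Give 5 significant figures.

1 BRL × 2.0733 = 2.0733 NOK
2.0733 NOK × 1.0167 = 2.10792 SEK

BRL/SEK = 2.1079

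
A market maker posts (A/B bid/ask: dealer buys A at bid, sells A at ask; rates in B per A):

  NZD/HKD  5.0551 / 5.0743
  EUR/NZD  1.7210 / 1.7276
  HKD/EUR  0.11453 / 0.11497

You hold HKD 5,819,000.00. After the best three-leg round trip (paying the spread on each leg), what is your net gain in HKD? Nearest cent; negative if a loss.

Net result: HKD -20,999.62 (no profitable arbitrage after spreads)

Best loop HKD → EUR → NZD → HKD:
HKD 5,819,000.00 × 0.11453 (sell HKD at bid) = EUR 666,450.07
EUR 666,450.07 × 1.7210 (sell EUR at bid) = NZD 1,146,960.57
NZD 1,146,960.57 × 5.0551 (sell NZD at bid) = HKD 5,798,000.38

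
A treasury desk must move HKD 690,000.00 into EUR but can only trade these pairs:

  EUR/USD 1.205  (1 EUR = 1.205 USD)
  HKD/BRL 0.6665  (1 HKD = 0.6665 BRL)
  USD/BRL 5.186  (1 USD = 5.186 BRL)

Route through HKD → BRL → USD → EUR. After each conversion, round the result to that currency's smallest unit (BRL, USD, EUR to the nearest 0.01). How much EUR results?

HKD 690,000.00 × 0.6665 = BRL 459,885.00
BRL 459,885.00 ÷ 5.186 = USD 88,678.17
USD 88,678.17 ÷ 1.205 = EUR 73,591.84

EUR 73,591.84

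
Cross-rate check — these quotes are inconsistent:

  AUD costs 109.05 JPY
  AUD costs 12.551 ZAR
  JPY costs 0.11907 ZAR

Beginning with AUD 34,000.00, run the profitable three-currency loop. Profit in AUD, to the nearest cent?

Profit: AUD 1,174.55

Profitable loop is AUD → JPY → ZAR → AUD:
AUD 34,000.00 × 109.05 = JPY 3,707,700
JPY 3,707,700 × 0.11907 = ZAR 441,475.84
ZAR 441,475.84 ÷ 12.551 = AUD 35,174.55
Profit = AUD 35,174.55 − AUD 34,000.00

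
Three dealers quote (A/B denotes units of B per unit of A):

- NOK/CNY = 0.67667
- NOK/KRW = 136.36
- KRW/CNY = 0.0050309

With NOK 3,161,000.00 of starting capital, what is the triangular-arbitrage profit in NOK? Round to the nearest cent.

Profitable loop is NOK → KRW → CNY → NOK:
NOK 3,161,000.00 × 136.36 = KRW 431,033,960
KRW 431,033,960 × 0.0050309 = CNY 2,168,488.75
CNY 2,168,488.75 ÷ 0.67667 = NOK 3,204,647.39
Profit = NOK 3,204,647.39 − NOK 3,161,000.00

Profit: NOK 43,647.39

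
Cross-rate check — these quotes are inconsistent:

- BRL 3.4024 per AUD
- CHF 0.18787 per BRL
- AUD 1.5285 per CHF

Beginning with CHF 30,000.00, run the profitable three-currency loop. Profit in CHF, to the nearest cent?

Profitable loop is CHF → BRL → AUD → CHF:
CHF 30,000.00 ÷ 0.18787 = BRL 159,684.89
BRL 159,684.89 ÷ 3.4024 = AUD 46,933.01
AUD 46,933.01 ÷ 1.5285 = CHF 30,705.28
Profit = CHF 30,705.28 − CHF 30,000.00

Profit: CHF 705.28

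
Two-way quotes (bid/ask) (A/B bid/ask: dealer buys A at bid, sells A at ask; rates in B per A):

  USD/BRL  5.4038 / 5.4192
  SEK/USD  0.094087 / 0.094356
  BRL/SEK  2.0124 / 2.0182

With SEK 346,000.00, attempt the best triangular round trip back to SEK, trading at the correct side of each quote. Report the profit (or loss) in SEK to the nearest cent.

Net profit: SEK 8,013.07

Best loop SEK → USD → BRL → SEK:
SEK 346,000.00 × 0.094087 (sell SEK at bid) = USD 32,554.10
USD 32,554.10 × 5.4038 (sell USD at bid) = BRL 175,915.86
BRL 175,915.86 × 2.0124 (sell BRL at bid) = SEK 354,013.07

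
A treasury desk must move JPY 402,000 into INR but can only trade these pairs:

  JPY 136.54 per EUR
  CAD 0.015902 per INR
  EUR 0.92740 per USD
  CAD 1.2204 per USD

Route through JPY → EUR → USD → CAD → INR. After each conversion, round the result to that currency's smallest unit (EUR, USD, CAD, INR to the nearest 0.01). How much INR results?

INR 243,640.42

JPY 402,000 ÷ 136.54 = EUR 2,944.19
EUR 2,944.19 ÷ 0.92740 = USD 3,174.67
USD 3,174.67 × 1.2204 = CAD 3,874.37
CAD 3,874.37 ÷ 0.015902 = INR 243,640.42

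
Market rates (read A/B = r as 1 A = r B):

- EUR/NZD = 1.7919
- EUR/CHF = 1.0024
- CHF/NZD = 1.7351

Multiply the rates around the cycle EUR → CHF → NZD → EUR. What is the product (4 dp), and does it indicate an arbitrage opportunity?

0.9706 (arbitrage exists)

Around EUR → CHF → NZD → EUR: 1 × 1.0024 × 1.7351 ÷ 1.7919 = 0.970626
Product < 1; profitable direction is EUR → NZD → CHF → EUR.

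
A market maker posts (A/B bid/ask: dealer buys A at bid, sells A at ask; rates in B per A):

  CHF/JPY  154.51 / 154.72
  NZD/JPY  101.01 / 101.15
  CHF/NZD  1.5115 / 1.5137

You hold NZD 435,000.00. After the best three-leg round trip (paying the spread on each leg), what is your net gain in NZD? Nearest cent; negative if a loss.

Net profit: NZD 3,975.37

Best loop NZD → CHF → JPY → NZD:
NZD 435,000.00 ÷ 1.5137 (buy CHF at ask) = CHF 287,375.31
CHF 287,375.31 × 154.51 (sell CHF at bid) = JPY 44,402,358
JPY 44,402,358 ÷ 101.15 (buy NZD at ask) = NZD 438,975.37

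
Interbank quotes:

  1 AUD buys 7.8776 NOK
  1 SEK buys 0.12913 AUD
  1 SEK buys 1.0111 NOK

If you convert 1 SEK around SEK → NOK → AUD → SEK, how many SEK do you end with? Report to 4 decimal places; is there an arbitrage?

Around SEK → NOK → AUD → SEK: 1 × 1.0111 ÷ 7.8776 ÷ 0.12913 = 0.993969
Product < 1; profitable direction is SEK → AUD → NOK → SEK.

0.9940 (arbitrage exists)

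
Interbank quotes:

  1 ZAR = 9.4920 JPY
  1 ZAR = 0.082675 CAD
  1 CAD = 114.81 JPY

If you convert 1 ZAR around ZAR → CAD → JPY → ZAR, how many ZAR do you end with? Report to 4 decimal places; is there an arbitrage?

Around ZAR → CAD → JPY → ZAR: 1 × 0.082675 × 114.81 ÷ 9.4920 = 0.999991
Product ≈ 1 (deviation 0.001%, within rounding noise).

1.0000 (no arbitrage)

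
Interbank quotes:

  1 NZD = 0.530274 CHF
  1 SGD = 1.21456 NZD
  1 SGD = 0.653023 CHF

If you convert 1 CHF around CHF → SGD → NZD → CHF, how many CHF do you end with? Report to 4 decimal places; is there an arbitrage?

Around CHF → SGD → NZD → CHF: 1 ÷ 0.653023 × 1.21456 × 0.530274 = 0.986259
Product < 1; profitable direction is CHF → NZD → SGD → CHF.

0.9863 (arbitrage exists)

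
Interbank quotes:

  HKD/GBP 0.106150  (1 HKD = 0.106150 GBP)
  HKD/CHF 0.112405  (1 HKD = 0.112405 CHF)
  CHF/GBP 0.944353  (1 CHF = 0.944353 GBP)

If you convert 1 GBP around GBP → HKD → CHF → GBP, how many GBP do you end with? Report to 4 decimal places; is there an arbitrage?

Around GBP → HKD → CHF → GBP: 1 ÷ 0.106150 × 0.112405 × 0.944353 = 1.000000
Product ≈ 1 (deviation 0.000%, within rounding noise).

1.0000 (no arbitrage)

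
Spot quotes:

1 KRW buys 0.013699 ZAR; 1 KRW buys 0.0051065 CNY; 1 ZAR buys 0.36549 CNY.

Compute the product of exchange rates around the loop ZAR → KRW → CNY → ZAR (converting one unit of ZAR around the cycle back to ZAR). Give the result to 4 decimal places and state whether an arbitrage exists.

1.0199 (arbitrage exists)

Around ZAR → KRW → CNY → ZAR: 1 ÷ 0.013699 × 0.0051065 ÷ 0.36549 = 1.019903
Product > 1; profitable direction is ZAR → KRW → CNY → ZAR.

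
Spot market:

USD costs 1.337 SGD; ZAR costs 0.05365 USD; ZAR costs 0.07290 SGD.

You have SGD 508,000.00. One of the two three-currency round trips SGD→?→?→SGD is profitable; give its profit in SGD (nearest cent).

Profit: SGD 8,285.71

Profitable loop is SGD → USD → ZAR → SGD:
SGD 508,000.00 ÷ 1.337 = USD 379,955.12
USD 379,955.12 ÷ 0.05365 = ZAR 7,082,108.54
ZAR 7,082,108.54 × 0.07290 = SGD 516,285.71
Profit = SGD 516,285.71 − SGD 508,000.00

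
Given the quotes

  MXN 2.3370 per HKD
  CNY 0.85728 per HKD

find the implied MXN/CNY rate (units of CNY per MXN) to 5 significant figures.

1 MXN ÷ 2.3370 = 0.427899 HKD
0.427899 HKD × 0.85728 = 0.366829 CNY

MXN/CNY = 0.36683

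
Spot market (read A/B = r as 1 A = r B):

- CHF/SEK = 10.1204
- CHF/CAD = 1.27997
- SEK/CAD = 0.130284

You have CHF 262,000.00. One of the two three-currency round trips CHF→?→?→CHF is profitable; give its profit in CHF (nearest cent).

Profit: CHF 7,892.16

Profitable loop is CHF → SEK → CAD → CHF:
CHF 262,000.00 × 10.1204 = SEK 2,651,544.80
SEK 2,651,544.80 × 0.130284 = CAD 345,453.86
CAD 345,453.86 ÷ 1.27997 = CHF 269,892.16
Profit = CHF 269,892.16 − CHF 262,000.00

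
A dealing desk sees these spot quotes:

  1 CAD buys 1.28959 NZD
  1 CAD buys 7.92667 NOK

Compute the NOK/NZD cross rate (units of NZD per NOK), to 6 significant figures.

NOK/NZD = 0.162690

1 NOK ÷ 7.92667 = 0.126156 CAD
0.126156 CAD × 1.28959 = 0.16269 NZD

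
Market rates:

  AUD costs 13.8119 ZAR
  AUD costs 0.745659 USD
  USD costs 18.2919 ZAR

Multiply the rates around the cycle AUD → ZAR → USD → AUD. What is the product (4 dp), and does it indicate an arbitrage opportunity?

Around AUD → ZAR → USD → AUD: 1 × 13.8119 ÷ 18.2919 ÷ 0.745659 = 1.012638
Product > 1; profitable direction is AUD → ZAR → USD → AUD.

1.0126 (arbitrage exists)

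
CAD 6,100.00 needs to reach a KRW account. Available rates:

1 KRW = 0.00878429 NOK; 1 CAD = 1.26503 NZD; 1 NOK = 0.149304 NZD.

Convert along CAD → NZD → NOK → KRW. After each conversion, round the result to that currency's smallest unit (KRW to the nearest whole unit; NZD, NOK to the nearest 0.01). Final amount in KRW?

CAD 6,100.00 × 1.26503 = NZD 7,716.68
NZD 7,716.68 ÷ 0.149304 = NOK 51,684.35
NOK 51,684.35 ÷ 0.00878429 = KRW 5,883,725

KRW 5,883,725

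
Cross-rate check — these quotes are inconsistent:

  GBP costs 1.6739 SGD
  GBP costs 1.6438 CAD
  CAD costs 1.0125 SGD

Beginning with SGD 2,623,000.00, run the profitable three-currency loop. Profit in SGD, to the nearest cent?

Profitable loop is SGD → CAD → GBP → SGD:
SGD 2,623,000.00 ÷ 1.0125 = CAD 2,590,617.28
CAD 2,590,617.28 ÷ 1.6438 = GBP 1,575,992.99
GBP 1,575,992.99 × 1.6739 = SGD 2,638,054.67
Profit = SGD 2,638,054.67 − SGD 2,623,000.00

Profit: SGD 15,054.67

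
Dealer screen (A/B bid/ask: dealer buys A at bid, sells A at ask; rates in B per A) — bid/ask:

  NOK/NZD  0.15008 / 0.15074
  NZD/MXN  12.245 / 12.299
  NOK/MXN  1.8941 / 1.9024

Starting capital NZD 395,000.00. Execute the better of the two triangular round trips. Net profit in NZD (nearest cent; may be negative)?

Best loop NZD → NOK → MXN → NZD:
NZD 395,000.00 ÷ 0.15074 (buy NOK at ask) = NOK 2,620,406.00
NOK 2,620,406.00 × 1.8941 (sell NOK at bid) = MXN 4,963,311.00
MXN 4,963,311.00 ÷ 12.299 (buy NZD at ask) = NZD 403,554.03

Net profit: NZD 8,554.03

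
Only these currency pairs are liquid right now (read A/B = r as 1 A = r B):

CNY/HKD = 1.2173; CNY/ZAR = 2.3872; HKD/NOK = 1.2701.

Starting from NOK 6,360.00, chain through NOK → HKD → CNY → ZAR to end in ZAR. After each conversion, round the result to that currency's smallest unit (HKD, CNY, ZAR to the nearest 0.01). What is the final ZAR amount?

NOK 6,360.00 ÷ 1.2701 = HKD 5,007.48
HKD 5,007.48 ÷ 1.2173 = CNY 4,113.60
CNY 4,113.60 × 2.3872 = ZAR 9,819.99

ZAR 9,819.99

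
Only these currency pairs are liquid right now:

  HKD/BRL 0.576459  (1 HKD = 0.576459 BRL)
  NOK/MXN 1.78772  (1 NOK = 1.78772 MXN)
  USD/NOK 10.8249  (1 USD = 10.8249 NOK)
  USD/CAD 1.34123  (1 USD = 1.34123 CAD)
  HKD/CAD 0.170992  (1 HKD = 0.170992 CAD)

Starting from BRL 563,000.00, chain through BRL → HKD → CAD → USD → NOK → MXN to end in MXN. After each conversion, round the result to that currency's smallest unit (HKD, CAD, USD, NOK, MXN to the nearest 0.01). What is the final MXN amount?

MXN 2,409,549.71

BRL 563,000.00 ÷ 0.576459 = HKD 976,652.29
HKD 976,652.29 × 0.170992 = CAD 166,999.73
CAD 166,999.73 ÷ 1.34123 = USD 124,512.37
USD 124,512.37 × 10.8249 = NOK 1,347,833.95
NOK 1,347,833.95 × 1.78772 = MXN 2,409,549.71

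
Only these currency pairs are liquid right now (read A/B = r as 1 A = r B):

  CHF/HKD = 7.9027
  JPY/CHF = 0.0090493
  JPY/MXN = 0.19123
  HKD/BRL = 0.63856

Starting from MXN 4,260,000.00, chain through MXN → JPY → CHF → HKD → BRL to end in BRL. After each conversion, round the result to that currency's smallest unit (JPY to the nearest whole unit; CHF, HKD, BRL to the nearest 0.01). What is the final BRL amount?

BRL 1,017,292.31

MXN 4,260,000.00 ÷ 0.19123 = JPY 22,276,839
JPY 22,276,839 × 0.0090493 = CHF 201,589.80
CHF 201,589.80 × 7.9027 = HKD 1,593,103.71
HKD 1,593,103.71 × 0.63856 = BRL 1,017,292.31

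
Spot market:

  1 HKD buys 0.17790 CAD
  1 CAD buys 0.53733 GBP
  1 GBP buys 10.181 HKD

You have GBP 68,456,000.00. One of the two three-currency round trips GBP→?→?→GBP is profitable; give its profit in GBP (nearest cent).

Profitable loop is GBP → CAD → HKD → GBP:
GBP 68,456,000.00 ÷ 0.53733 = CAD 127,400,294.05
CAD 127,400,294.05 ÷ 0.17790 = HKD 716,134,311.67
HKD 716,134,311.67 ÷ 10.181 = GBP 70,340,272.24
Profit = GBP 70,340,272.24 − GBP 68,456,000.00

Profit: GBP 1,884,272.24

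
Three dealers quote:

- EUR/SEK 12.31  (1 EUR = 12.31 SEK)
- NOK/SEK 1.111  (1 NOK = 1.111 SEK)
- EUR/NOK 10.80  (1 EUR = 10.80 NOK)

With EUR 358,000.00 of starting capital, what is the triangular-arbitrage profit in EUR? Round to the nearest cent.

Profit: EUR 9,285.06

Profitable loop is EUR → SEK → NOK → EUR:
EUR 358,000.00 × 12.31 = SEK 4,406,980.00
SEK 4,406,980.00 ÷ 1.111 = NOK 3,966,678.67
NOK 3,966,678.67 ÷ 10.80 = EUR 367,285.06
Profit = EUR 367,285.06 − EUR 358,000.00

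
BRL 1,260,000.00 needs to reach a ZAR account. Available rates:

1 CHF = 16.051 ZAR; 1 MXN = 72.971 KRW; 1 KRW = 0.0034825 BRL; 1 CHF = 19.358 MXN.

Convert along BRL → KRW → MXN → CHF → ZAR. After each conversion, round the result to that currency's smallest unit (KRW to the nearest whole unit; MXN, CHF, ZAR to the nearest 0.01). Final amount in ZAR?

ZAR 4,111,220.16

BRL 1,260,000.00 ÷ 0.0034825 = KRW 361,809,045
KRW 361,809,045 ÷ 72.971 = MXN 4,958,258.01
MXN 4,958,258.01 ÷ 19.358 = CHF 256,134.83
CHF 256,134.83 × 16.051 = ZAR 4,111,220.16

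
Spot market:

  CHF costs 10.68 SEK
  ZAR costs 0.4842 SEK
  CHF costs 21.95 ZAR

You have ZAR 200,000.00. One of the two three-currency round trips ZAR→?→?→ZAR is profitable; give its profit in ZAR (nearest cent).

Profit: ZAR 974.95

Profitable loop is ZAR → CHF → SEK → ZAR:
ZAR 200,000.00 ÷ 21.95 = CHF 9,111.62
CHF 9,111.62 × 10.68 = SEK 97,312.07
SEK 97,312.07 ÷ 0.4842 = ZAR 200,974.95
Profit = ZAR 200,974.95 − ZAR 200,000.00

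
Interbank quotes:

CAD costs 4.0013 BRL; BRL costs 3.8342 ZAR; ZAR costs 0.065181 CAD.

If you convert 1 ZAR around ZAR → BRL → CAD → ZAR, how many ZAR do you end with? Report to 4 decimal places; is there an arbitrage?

Around ZAR → BRL → CAD → ZAR: 1 ÷ 3.8342 ÷ 4.0013 ÷ 0.065181 = 1.000007
Product ≈ 1 (deviation 0.001%, within rounding noise).

1.0000 (no arbitrage)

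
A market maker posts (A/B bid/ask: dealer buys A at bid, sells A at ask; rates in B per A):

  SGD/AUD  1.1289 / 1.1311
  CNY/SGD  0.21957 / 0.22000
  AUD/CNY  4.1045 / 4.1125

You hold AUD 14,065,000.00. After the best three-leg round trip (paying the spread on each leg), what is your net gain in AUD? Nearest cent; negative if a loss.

Best loop AUD → CNY → SGD → AUD:
AUD 14,065,000.00 × 4.1045 (sell AUD at bid) = CNY 57,729,792.50
CNY 57,729,792.50 × 0.21957 (sell CNY at bid) = SGD 12,675,730.54
SGD 12,675,730.54 × 1.1289 (sell SGD at bid) = AUD 14,309,632.21

Net profit: AUD 244,632.21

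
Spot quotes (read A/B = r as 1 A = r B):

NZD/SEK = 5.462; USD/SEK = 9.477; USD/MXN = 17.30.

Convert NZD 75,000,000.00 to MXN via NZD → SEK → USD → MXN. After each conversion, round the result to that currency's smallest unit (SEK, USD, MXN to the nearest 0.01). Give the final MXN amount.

NZD 75,000,000.00 × 5.462 = SEK 409,650,000.00
SEK 409,650,000.00 ÷ 9.477 = USD 43,225,704.34
USD 43,225,704.34 × 17.30 = MXN 747,804,685.08

MXN 747,804,685.08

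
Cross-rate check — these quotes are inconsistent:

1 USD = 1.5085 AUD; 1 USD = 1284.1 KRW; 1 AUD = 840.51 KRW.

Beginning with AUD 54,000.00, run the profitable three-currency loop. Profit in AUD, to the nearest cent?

Profit: AUD 689.56

Profitable loop is AUD → USD → KRW → AUD:
AUD 54,000.00 ÷ 1.5085 = USD 35,797.15
USD 35,797.15 × 1284.1 = KRW 45,967,120
KRW 45,967,120 ÷ 840.51 = AUD 54,689.56
Profit = AUD 54,689.56 − AUD 54,000.00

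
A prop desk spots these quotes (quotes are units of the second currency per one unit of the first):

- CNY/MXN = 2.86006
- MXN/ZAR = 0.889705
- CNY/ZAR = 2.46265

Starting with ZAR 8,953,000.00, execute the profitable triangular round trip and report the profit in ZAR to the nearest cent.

Profit: ZAR 297,965.62

Profitable loop is ZAR → CNY → MXN → ZAR:
ZAR 8,953,000.00 ÷ 2.46265 = CNY 3,635,514.59
CNY 3,635,514.59 × 2.86006 = MXN 10,397,789.85
MXN 10,397,789.85 × 0.889705 = ZAR 9,250,965.62
Profit = ZAR 9,250,965.62 − ZAR 8,953,000.00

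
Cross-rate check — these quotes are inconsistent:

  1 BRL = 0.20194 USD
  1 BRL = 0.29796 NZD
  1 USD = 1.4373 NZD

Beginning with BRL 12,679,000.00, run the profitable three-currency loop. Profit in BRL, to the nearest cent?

Profit: BRL 336,869.63

Profitable loop is BRL → NZD → USD → BRL:
BRL 12,679,000.00 × 0.29796 = NZD 3,777,834.84
NZD 3,777,834.84 ÷ 1.4373 = USD 2,628,424.71
USD 2,628,424.71 ÷ 0.20194 = BRL 13,015,869.63
Profit = BRL 13,015,869.63 − BRL 12,679,000.00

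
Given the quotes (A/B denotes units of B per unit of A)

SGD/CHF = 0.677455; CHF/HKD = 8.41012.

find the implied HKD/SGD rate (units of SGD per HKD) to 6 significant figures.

HKD/SGD = 0.175516

1 HKD ÷ 8.41012 = 0.118904 CHF
0.118904 CHF ÷ 0.677455 = 0.175516 SGD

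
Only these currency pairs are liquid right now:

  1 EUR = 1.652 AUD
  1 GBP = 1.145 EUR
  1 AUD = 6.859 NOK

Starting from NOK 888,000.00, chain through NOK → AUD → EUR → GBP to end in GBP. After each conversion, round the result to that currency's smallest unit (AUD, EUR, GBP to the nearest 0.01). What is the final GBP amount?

NOK 888,000.00 ÷ 6.859 = AUD 129,464.94
AUD 129,464.94 ÷ 1.652 = EUR 78,368.61
EUR 78,368.61 ÷ 1.145 = GBP 68,444.20

GBP 68,444.20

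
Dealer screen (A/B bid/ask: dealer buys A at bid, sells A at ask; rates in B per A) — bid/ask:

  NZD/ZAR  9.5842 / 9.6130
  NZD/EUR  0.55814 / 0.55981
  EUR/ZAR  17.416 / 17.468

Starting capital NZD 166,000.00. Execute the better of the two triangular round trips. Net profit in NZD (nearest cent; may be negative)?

Net profit: NZD 1,857.48

Best loop NZD → EUR → ZAR → NZD:
NZD 166,000.00 × 0.55814 (sell NZD at bid) = EUR 92,651.24
EUR 92,651.24 × 17.416 (sell EUR at bid) = ZAR 1,613,614.00
ZAR 1,613,614.00 ÷ 9.6130 (buy NZD at ask) = NZD 167,857.48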